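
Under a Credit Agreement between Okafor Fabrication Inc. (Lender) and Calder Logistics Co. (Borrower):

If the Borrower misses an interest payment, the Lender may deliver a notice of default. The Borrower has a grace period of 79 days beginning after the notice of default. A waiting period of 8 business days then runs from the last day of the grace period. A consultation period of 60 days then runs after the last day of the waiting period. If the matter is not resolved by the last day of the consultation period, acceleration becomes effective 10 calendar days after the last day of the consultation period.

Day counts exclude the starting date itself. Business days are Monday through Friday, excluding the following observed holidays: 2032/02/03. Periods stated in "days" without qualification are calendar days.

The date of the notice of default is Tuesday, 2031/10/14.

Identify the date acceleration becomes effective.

2032/03/23

The last day of the grace period: 79 calendar days after 2031/10/14 is 2032/01/01.
From Thursday, 2032/01/01, 8 business days (Jan 2, Jan 5, Jan 6, Jan 7, Jan 8, Jan 9, Jan 12, Jan 13, skipping weekends) brings us to Tuesday, 2032/01/13, which is the last day of the waiting period.
Adding 60 calendar days to 2032/01/13 gives 2032/03/13, which is the last day of the consultation period.
The date acceleration becomes effective: 10 calendar days after 2032/03/13 is 2032/03/23.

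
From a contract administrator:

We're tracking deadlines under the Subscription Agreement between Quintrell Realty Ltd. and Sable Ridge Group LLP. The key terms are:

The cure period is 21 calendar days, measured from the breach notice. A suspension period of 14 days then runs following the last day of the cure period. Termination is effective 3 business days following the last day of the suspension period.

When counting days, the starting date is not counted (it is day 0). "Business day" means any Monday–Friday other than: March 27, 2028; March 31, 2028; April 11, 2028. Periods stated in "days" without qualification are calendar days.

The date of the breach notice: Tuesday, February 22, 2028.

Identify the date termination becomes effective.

Adding 21 calendar days to February 22, 2028 gives March 14, 2028, which is the last day of the cure period.
The last day of the suspension period: 14 calendar days after March 14, 2028 is March 28, 2028.
From Tuesday, March 28, 2028, 3 business days (Mar 29, Mar 30, Apr 3, skipping weekends and the listed holiday on Mar 31) brings us to Monday, April 3, 2028, which is the date termination becomes effective.

April 3, 2028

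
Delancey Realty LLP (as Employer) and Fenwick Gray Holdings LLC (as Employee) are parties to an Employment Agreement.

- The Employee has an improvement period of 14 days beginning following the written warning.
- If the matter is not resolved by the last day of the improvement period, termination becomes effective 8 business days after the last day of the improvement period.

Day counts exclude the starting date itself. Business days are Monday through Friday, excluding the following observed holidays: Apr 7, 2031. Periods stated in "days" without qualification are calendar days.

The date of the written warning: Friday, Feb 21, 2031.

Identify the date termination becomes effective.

Mar 19, 2031

The last day of the improvement period: Feb 21, 2031 + 14 days = Mar 7, 2031.
From Friday, Mar 7, 2031, 8 business days (Mar 10, Mar 11, Mar 12, Mar 13, Mar 14, Mar 17, Mar 18, Mar 19, skipping weekends) brings us to Wednesday, Mar 19, 2031, which is the date termination becomes effective.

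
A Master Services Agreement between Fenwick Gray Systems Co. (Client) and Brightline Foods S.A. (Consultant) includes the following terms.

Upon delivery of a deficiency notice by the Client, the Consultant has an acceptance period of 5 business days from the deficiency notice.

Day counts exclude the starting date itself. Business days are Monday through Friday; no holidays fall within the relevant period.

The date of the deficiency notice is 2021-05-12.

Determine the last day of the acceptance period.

From Wednesday, 2021-05-12, 5 business days (May 13, May 14, May 17, May 18, May 19, skipping weekends) brings us to Wednesday, 2021-05-19, which is the last day of the acceptance period.

2021-05-19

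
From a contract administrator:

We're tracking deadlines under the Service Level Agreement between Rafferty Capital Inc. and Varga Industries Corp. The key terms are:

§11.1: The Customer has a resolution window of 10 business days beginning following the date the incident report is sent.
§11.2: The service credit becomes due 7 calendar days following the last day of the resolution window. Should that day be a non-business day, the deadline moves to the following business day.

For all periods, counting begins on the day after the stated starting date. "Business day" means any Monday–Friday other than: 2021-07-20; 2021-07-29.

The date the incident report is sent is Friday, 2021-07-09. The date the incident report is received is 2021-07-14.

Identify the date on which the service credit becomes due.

2021-08-02

The last day of the resolution window: 10 business days after Friday, 2021-07-09, skipping weekends and the listed holiday on Jul 20 — Jul 12, Jul 13, Jul 14, Jul 15, Jul 16, Jul 19, Jul 21, Jul 22, Jul 23, Jul 26 — lands on Monday, 2021-07-26.
The date on which the service credit becomes due: 7 calendar days after 2021-07-26 is 2021-08-02. 2021-08-02 is a Monday and is not a listed holiday, so no roll-forward applies.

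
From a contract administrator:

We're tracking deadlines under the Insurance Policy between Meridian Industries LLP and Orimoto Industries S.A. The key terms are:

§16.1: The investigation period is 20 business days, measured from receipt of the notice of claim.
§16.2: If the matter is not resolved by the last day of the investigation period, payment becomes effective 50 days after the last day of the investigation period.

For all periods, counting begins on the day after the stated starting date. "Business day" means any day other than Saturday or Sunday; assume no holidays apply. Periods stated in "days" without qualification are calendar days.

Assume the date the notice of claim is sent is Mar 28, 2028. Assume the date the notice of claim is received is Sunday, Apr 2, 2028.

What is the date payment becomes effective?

Jun 17, 2028

The last day of the investigation period: counting 20 business days from Sunday, Apr 2, 2028 (Apr 3, Apr 4, Apr 5, Apr 6, …, Apr 26, Apr 27, Apr 28, skipping weekends) reaches Friday, Apr 28, 2028.
The date payment becomes effective: 50 calendar days after Apr 28, 2028 is Jun 17, 2028.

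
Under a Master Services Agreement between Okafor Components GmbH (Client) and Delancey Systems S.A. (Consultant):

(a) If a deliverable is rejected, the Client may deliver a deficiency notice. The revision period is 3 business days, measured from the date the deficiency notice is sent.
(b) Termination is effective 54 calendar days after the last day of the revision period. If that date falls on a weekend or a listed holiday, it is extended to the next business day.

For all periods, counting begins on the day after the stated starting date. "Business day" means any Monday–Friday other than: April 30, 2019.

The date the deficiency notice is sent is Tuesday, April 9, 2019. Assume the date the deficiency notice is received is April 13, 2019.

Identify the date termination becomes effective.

June 5, 2019

The last day of the revision period: counting 3 business days from Tuesday, April 9, 2019 (Apr 10, Apr 11, Apr 12, skipping weekends) reaches Friday, April 12, 2019.
The date termination becomes effective: April 12, 2019 + 54 days = June 5, 2019. June 5, 2019 is a Wednesday and is not a listed holiday, so no roll-forward applies.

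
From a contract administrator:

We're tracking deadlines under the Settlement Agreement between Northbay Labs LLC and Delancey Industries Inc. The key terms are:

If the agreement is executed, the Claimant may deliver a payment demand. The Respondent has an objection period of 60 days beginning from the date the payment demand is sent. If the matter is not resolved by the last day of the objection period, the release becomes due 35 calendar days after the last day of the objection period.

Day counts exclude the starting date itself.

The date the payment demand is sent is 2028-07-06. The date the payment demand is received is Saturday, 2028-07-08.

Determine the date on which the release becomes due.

Adding 60 calendar days to 2028-07-06 gives 2028-09-04, which is the last day of the objection period.
The date on which the release becomes due: 35 calendar days after 2028-09-04 is 2028-10-09.

2028-10-09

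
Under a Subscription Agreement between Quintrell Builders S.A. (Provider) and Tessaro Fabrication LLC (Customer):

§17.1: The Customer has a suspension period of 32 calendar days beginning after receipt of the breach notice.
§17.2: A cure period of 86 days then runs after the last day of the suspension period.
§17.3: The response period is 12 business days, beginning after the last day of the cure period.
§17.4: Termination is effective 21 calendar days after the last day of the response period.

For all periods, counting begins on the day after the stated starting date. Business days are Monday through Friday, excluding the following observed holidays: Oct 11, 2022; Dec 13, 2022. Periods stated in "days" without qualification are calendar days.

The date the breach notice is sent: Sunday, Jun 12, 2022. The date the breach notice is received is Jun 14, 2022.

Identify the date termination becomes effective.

Nov 17, 2022

Adding 32 calendar days to Jun 14, 2022 gives Jul 16, 2022, which is the last day of the suspension period.
The last day of the cure period: Jul 16, 2022 + 86 days = Oct 10, 2022.
From Monday, Oct 10, 2022, 12 business days (Oct 12, Oct 13, Oct 14, Oct 17, …, Oct 25, Oct 26, Oct 27, skipping weekends and the listed holiday on Oct 11) brings us to Thursday, Oct 27, 2022, which is the last day of the response period.
Adding 21 calendar days to Oct 27, 2022 gives Nov 17, 2022, which is the date termination becomes effective.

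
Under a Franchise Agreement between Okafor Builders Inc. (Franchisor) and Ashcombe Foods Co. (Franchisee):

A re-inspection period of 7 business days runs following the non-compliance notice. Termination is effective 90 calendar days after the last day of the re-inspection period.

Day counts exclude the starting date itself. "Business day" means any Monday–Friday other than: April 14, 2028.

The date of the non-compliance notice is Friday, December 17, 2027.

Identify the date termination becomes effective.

The last day of the re-inspection period: 7 business days after Friday, December 17, 2027, skipping weekends — Dec 20, Dec 21, Dec 22, Dec 23, Dec 24, Dec 27, Dec 28 — lands on Tuesday, December 28, 2027.
The date termination becomes effective: 90 calendar days after December 28, 2027 is March 27, 2028.

March 27, 2028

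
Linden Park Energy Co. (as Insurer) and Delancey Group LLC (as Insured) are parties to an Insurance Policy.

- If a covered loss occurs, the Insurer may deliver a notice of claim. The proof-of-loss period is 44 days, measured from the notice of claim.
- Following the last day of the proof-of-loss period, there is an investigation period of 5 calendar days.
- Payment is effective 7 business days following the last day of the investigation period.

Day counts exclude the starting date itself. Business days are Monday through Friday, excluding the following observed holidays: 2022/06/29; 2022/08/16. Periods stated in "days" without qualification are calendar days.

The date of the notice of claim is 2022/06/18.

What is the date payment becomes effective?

The last day of the proof-of-loss period: 44 calendar days after 2022/06/18 is 2022/08/01.
The last day of the investigation period: 5 calendar days after 2022/08/01 is 2022/08/06.
From Saturday, 2022/08/06, 7 business days (Aug 8, Aug 9, Aug 10, Aug 11, Aug 12, Aug 15, Aug 17, skipping weekends and the listed holiday on Aug 16) brings us to Wednesday, 2022/08/17, which is the date payment becomes effective.

2022/08/17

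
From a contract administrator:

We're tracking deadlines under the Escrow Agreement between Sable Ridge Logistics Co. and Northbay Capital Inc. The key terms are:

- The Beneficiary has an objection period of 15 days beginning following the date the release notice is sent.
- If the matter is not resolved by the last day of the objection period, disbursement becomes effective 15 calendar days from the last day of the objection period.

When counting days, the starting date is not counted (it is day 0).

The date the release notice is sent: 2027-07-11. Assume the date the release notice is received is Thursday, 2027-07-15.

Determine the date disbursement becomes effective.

Adding 15 calendar days to 2027-07-11 gives 2027-07-26, which is the last day of the objection period.
The date disbursement becomes effective: 2027-07-26 + 15 days = 2027-08-10.

2027-08-10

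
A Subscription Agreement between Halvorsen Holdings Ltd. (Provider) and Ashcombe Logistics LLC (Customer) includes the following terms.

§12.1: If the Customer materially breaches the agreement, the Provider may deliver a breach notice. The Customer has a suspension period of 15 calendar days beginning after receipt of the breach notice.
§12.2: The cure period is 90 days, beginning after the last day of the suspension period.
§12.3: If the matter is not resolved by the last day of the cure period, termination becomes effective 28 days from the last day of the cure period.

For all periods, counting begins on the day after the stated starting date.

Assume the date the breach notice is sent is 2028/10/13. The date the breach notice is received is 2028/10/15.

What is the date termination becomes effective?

The last day of the suspension period: 2028/10/15 + 15 days = 2028/10/30.
The last day of the cure period: 90 calendar days after 2028/10/30 is 2029/01/28.
The date termination becomes effective: 2029/01/28 + 28 days = 2029/02/25.

2029/02/25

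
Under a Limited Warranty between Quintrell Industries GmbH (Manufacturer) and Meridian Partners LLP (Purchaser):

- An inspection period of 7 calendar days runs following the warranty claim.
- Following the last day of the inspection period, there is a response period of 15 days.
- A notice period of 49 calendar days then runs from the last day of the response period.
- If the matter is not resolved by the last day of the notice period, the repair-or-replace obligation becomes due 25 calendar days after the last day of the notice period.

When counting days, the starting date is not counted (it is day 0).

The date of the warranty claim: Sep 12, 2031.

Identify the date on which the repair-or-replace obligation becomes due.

The last day of the inspection period: Sep 12, 2031 + 7 days = Sep 19, 2031.
The last day of the response period: Sep 19, 2031 + 15 days = Oct 4, 2031.
The last day of the notice period: Oct 4, 2031 + 49 days = Nov 22, 2031.
The date on which the repair-or-replace obligation becomes due: 25 calendar days after Nov 22, 2031 is Dec 17, 2031.

Dec 17, 2031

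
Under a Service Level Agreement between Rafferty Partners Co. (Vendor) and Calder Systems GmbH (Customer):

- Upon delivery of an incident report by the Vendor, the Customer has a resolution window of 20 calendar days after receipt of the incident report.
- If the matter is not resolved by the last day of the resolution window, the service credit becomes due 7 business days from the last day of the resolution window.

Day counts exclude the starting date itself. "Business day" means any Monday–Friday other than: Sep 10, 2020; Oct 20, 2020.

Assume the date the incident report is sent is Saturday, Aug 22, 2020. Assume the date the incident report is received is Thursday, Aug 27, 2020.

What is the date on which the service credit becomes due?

Sep 25, 2020

The last day of the resolution window: Aug 27, 2020 + 20 days = Sep 16, 2020.
The date on which the service credit becomes due: 7 business days after Wednesday, Sep 16, 2020, skipping weekends — Sep 17, Sep 18, Sep 21, Sep 22, Sep 23, Sep 24, Sep 25 — lands on Friday, Sep 25, 2020.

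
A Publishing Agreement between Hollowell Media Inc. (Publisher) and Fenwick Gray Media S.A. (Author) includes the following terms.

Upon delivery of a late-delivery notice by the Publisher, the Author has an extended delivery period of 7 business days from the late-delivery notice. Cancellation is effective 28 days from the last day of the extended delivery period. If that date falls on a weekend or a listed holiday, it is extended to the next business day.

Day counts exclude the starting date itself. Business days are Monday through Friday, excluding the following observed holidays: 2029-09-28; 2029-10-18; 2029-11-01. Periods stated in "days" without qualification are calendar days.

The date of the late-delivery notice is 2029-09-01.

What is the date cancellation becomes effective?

2029-10-09

From Saturday, 2029-09-01, 7 business days (Sep 3, Sep 4, Sep 5, Sep 6, Sep 7, Sep 10, Sep 11, skipping weekends) brings us to Tuesday, 2029-09-11, which is the last day of the extended delivery period.
Adding 28 calendar days to 2029-09-11 gives 2029-10-09, which is the date cancellation becomes effective. 2029-10-09 is a Tuesday and is not a listed holiday, so no roll-forward applies.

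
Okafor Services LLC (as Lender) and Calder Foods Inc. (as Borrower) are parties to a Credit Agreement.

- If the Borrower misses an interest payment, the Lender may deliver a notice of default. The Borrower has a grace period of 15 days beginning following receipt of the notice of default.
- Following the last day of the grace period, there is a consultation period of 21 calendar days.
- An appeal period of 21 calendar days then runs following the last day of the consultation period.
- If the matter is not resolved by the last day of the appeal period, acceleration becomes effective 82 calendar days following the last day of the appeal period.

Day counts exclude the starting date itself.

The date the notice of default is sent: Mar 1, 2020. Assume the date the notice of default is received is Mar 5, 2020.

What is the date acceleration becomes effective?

The last day of the grace period: Mar 5, 2020 + 15 days = Mar 20, 2020.
Adding 21 calendar days to Mar 20, 2020 gives Apr 10, 2020, which is the last day of the consultation period.
The last day of the appeal period: 21 calendar days after Apr 10, 2020 is May 1, 2020.
The date acceleration becomes effective: May 1, 2020 + 82 days = Jul 22, 2020.

Jul 22, 2020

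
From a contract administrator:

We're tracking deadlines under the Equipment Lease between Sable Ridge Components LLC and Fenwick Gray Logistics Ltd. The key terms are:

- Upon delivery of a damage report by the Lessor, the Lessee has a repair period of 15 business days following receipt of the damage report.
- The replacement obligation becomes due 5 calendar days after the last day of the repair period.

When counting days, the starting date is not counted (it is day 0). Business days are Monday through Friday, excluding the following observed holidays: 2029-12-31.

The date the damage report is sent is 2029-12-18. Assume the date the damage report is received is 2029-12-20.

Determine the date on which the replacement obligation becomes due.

From Thursday, 2029-12-20, 15 business days (Dec 21, Dec 24, Dec 25, Dec 26, …, Jan 9, Jan 10, Jan 11, skipping weekends and the listed holiday on Dec 31) brings us to Friday, 2030-01-11, which is the last day of the repair period.
The date on which the replacement obligation becomes due: 5 calendar days after 2030-01-11 is 2030-01-16.

2030-01-16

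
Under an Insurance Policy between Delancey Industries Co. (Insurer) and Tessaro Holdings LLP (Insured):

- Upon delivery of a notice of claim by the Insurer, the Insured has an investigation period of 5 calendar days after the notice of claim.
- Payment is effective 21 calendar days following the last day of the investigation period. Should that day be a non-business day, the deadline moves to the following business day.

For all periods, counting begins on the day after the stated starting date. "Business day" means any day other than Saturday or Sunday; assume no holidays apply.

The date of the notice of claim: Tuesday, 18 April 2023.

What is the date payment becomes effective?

15 May 2023

The last day of the investigation period: 5 calendar days after 18 April 2023 is 23 April 2023.
Adding 21 calendar days to 23 April 2023 gives 14 May 2023, which is the date payment becomes effective. That falls on a Sunday, so it rolls to the next business day, Monday, 15 May 2023.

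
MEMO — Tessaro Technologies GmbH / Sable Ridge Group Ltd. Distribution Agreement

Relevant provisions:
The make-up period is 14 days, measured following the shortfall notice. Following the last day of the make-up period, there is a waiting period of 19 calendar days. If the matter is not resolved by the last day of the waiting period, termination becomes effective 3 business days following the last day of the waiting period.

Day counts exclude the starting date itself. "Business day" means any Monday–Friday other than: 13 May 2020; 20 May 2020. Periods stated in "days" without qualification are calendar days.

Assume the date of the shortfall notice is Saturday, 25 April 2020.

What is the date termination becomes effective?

2 June 2020

The last day of the make-up period: 25 April 2020 + 14 days = 9 May 2020.
The last day of the waiting period: 19 calendar days after 9 May 2020 is 28 May 2020.
The date termination becomes effective: counting 3 business days from Thursday, 28 May 2020 (May 29, Jun 1, Jun 2, skipping weekends) reaches Tuesday, 2 June 2020.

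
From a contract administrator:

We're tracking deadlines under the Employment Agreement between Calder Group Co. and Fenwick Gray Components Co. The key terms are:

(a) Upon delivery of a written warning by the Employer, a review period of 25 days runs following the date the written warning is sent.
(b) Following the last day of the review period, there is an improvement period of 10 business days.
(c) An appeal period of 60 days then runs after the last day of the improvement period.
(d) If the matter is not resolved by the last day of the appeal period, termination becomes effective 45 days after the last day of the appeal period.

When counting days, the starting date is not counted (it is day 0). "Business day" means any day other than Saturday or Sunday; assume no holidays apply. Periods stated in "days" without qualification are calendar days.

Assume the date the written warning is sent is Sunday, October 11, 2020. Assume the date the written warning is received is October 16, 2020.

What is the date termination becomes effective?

The last day of the review period: October 11, 2020 + 25 days = November 5, 2020.
The last day of the improvement period: 10 business days after Thursday, November 5, 2020, skipping weekends — Nov 6, Nov 9, Nov 10, Nov 11, Nov 12, Nov 13, Nov 16, Nov 17, Nov 18, Nov 19 — lands on Thursday, November 19, 2020.
The last day of the appeal period: November 19, 2020 + 60 days = January 18, 2021.
The date termination becomes effective: January 18, 2021 + 45 days = March 4, 2021.

March 4, 2021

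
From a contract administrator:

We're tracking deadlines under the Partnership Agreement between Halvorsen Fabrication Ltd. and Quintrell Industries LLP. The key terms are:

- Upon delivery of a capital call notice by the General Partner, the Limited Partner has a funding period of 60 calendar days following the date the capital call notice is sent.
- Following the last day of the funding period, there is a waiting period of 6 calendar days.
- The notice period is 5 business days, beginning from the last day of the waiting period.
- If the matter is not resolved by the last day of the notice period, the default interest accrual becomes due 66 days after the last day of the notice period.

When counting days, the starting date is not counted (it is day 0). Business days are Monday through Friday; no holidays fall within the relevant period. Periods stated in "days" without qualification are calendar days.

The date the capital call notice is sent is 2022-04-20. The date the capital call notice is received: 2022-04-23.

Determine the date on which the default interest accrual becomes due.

The last day of the funding period: 2022-04-20 + 60 days = 2022-06-19.
Adding 6 calendar days to 2022-06-19 gives 2022-06-25, which is the last day of the waiting period.
The last day of the notice period: counting 5 business days from Saturday, 2022-06-25 (Jun 27, Jun 28, Jun 29, Jun 30, Jul 1, skipping weekends) reaches Friday, 2022-07-01.
Adding 66 calendar days to 2022-07-01 gives 2022-09-05, which is the date on which the default interest accrual becomes due.

2022-09-05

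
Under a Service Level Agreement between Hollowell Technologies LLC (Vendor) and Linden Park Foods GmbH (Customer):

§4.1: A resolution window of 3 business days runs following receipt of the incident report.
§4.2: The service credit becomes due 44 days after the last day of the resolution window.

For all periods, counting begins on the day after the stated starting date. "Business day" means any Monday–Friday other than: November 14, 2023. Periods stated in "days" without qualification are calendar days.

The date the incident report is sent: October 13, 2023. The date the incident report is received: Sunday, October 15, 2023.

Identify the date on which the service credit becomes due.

December 1, 2023

From Sunday, October 15, 2023, 3 business days (Oct 16, Oct 17, Oct 18, skipping weekends) brings us to Wednesday, October 18, 2023, which is the last day of the resolution window.
The date on which the service credit becomes due: 44 calendar days after October 18, 2023 is December 1, 2023.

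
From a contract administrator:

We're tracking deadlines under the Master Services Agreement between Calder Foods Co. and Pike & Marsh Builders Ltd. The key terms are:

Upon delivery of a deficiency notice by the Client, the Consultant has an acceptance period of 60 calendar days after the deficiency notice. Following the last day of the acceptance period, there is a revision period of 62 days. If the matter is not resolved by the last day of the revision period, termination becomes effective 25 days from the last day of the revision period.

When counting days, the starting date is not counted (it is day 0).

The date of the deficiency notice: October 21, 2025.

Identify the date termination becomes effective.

The last day of the acceptance period: 60 calendar days after October 21, 2025 is December 20, 2025.
The last day of the revision period: 62 calendar days after December 20, 2025 is February 20, 2026.
Adding 25 calendar days to February 20, 2026 gives March 17, 2026, which is the date termination becomes effective.

March 17, 2026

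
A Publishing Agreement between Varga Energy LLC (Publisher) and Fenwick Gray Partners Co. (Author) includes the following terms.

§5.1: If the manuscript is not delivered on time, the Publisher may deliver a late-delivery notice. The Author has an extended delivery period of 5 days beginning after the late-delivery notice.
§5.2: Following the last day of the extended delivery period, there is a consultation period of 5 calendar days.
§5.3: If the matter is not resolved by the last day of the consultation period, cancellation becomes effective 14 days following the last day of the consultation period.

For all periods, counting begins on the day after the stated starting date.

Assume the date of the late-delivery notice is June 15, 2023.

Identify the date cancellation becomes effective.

July 9, 2023

Adding 5 calendar days to June 15, 2023 gives June 20, 2023, which is the last day of the extended delivery period.
The last day of the consultation period: 5 calendar days after June 20, 2023 is June 25, 2023.
The date cancellation becomes effective: June 25, 2023 + 14 days = July 9, 2023.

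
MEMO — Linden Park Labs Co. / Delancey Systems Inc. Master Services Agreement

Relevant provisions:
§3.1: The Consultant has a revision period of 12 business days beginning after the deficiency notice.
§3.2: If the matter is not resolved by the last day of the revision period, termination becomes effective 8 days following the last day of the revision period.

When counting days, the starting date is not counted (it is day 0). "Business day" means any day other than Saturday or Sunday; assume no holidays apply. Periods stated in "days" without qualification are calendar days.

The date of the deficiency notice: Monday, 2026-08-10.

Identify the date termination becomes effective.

From Monday, 2026-08-10, 12 business days (Aug 11, Aug 12, Aug 13, Aug 14, …, Aug 24, Aug 25, Aug 26, skipping weekends) brings us to Wednesday, 2026-08-26, which is the last day of the revision period.
Adding 8 calendar days to 2026-08-26 gives 2026-09-03, which is the date termination becomes effective.

2026-09-03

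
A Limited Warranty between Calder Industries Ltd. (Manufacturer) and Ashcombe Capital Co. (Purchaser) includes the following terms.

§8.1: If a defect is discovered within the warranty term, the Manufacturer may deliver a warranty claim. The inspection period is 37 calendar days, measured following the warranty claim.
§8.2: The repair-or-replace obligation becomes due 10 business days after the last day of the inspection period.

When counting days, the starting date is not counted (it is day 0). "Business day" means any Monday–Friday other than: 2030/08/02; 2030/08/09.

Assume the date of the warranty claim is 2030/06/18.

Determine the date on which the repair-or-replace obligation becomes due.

2030/08/12

Adding 37 calendar days to 2030/06/18 gives 2030/07/25, which is the last day of the inspection period.
From Thursday, 2030/07/25, 10 business days (Jul 26, Jul 29, Jul 30, Jul 31, Aug 1, Aug 5, Aug 6, Aug 7, Aug 8, Aug 12, skipping weekends and the listed holidays on Aug 2, Aug 9) brings us to Monday, 2030/08/12, which is the date on which the repair-or-replace obligation becomes due.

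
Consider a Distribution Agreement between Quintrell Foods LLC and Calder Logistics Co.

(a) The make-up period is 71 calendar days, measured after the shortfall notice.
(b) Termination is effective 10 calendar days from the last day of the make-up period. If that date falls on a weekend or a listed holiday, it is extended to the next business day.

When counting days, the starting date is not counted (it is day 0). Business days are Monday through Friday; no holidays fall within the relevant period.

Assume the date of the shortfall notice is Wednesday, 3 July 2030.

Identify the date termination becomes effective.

23 September 2030

Adding 71 calendar days to 3 July 2030 gives 12 September 2030, which is the last day of the make-up period.
The date termination becomes effective: 12 September 2030 + 10 days = 22 September 2030. That falls on a Sunday, so it rolls to the next business day, Monday, 23 September 2030.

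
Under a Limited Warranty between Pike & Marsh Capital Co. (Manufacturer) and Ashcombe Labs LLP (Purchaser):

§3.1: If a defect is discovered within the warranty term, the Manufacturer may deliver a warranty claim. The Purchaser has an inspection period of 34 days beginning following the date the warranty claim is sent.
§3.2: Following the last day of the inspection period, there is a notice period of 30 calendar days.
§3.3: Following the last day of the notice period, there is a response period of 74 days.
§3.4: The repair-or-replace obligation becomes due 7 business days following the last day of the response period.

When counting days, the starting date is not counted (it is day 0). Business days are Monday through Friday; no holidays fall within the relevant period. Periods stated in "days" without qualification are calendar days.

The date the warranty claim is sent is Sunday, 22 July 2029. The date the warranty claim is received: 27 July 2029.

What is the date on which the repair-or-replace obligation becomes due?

The last day of the inspection period: 34 calendar days after 22 July 2029 is 25 August 2029.
The last day of the notice period: 30 calendar days after 25 August 2029 is 24 September 2029.
The last day of the response period: 24 September 2029 + 74 days = 7 December 2029.
From Friday, 7 December 2029, 7 business days (Dec 10, Dec 11, Dec 12, Dec 13, Dec 14, Dec 17, Dec 18, skipping weekends) brings us to Tuesday, 18 December 2029, which is the date on which the repair-or-replace obligation becomes due.

18 December 2029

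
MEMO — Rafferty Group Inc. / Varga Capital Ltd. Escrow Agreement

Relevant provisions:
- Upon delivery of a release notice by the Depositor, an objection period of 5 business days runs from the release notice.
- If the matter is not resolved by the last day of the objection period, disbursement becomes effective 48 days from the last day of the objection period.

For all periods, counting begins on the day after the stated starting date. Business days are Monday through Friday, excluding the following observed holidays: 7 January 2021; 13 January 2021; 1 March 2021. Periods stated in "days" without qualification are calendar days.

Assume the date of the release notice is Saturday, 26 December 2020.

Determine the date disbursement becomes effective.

The last day of the objection period: counting 5 business days from Saturday, 26 December 2020 (Dec 28, Dec 29, Dec 30, Dec 31, Jan 1, skipping weekends) reaches Friday, 1 January 2021.
The date disbursement becomes effective: 1 January 2021 + 48 days = 18 February 2021.

18 February 2021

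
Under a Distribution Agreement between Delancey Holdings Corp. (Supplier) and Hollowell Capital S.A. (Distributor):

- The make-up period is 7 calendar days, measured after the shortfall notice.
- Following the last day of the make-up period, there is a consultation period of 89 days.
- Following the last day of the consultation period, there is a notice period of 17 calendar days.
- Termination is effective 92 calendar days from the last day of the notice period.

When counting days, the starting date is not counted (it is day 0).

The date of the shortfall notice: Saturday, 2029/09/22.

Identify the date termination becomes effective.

2030/04/15

The last day of the make-up period: 7 calendar days after 2029/09/22 is 2029/09/29.
The last day of the consultation period: 2029/09/29 + 89 days = 2029/12/27.
Adding 17 calendar days to 2029/12/27 gives 2030/01/13, which is the last day of the notice period.
The date termination becomes effective: 92 calendar days after 2030/01/13 is 2030/04/15.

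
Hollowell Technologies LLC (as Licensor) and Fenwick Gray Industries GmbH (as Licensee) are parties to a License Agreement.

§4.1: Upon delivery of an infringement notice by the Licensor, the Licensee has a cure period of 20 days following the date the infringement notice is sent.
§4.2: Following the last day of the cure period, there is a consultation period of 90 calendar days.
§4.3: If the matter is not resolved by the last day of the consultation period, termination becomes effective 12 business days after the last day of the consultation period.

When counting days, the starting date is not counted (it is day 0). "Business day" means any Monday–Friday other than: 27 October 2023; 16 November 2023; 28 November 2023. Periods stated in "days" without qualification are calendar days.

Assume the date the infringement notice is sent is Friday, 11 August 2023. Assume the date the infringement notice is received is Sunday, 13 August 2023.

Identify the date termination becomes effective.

Adding 20 calendar days to 11 August 2023 gives 31 August 2023, which is the last day of the cure period.
Adding 90 calendar days to 31 August 2023 gives 29 November 2023, which is the last day of the consultation period.
The date termination becomes effective: counting 12 business days from Wednesday, 29 November 2023 (Nov 30, Dec 1, Dec 4, Dec 5, …, Dec 13, Dec 14, Dec 15, skipping weekends) reaches Friday, 15 December 2023.

15 December 2023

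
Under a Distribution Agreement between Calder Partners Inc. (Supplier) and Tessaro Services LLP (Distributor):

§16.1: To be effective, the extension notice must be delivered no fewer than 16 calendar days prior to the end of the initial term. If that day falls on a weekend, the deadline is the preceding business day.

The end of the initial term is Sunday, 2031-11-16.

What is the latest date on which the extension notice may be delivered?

2031-11-16 minus 16 days is 2031-10-31. That is a Friday, so no adjustment is needed.

2031-10-31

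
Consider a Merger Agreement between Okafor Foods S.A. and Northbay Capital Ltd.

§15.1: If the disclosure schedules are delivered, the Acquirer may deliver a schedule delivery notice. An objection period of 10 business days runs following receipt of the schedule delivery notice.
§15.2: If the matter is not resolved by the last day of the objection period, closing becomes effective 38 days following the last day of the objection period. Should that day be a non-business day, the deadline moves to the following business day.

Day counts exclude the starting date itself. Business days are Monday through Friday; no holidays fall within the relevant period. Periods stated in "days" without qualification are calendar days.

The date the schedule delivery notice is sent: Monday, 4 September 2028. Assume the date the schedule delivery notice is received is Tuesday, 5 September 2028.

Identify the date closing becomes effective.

27 October 2028

The last day of the objection period: counting 10 business days from Tuesday, 5 September 2028 (Sep 6, Sep 7, Sep 8, Sep 11, Sep 12, Sep 13, Sep 14, Sep 15, Sep 18, Sep 19, skipping weekends) reaches Tuesday, 19 September 2028.
The date closing becomes effective: 38 calendar days after 19 September 2028 is 27 October 2028. 27 October 2028 is a Friday, so no roll-forward applies.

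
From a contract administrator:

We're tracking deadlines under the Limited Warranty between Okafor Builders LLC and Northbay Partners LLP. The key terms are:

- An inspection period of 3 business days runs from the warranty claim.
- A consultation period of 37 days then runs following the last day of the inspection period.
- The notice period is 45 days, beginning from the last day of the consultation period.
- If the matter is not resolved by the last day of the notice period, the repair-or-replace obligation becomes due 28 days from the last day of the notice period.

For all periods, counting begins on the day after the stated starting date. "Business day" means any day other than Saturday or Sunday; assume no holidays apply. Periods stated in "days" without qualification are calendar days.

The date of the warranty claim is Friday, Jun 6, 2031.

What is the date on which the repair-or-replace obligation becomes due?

The last day of the inspection period: counting 3 business days from Friday, Jun 6, 2031 (Jun 9, Jun 10, Jun 11, skipping weekends) reaches Wednesday, Jun 11, 2031.
The last day of the consultation period: 37 calendar days after Jun 11, 2031 is Jul 18, 2031.
The last day of the notice period: 45 calendar days after Jul 18, 2031 is Sep 1, 2031.
The date on which the repair-or-replace obligation becomes due: Sep 1, 2031 + 28 days = Sep 29, 2031.

Sep 29, 2031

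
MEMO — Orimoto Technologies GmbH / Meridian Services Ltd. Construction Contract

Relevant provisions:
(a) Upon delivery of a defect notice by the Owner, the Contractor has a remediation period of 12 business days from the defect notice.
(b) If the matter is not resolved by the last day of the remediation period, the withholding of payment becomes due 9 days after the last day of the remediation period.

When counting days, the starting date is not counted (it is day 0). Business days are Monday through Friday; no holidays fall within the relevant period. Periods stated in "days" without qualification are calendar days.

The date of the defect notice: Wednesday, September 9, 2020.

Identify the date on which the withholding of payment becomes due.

October 4, 2020

The last day of the remediation period: counting 12 business days from Wednesday, September 9, 2020 (Sep 10, Sep 11, Sep 14, Sep 15, …, Sep 23, Sep 24, Sep 25, skipping weekends) reaches Friday, September 25, 2020.
The date on which the withholding of payment becomes due: 9 calendar days after September 25, 2020 is October 4, 2020.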